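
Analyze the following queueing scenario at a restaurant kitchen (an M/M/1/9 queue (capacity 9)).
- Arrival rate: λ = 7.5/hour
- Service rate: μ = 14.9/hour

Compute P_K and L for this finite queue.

ρ = λ/μ = 7.5/14.9 = 0.50336
P₀ = (1-ρ)/(1-ρ^(K+1)) = (1-0.50336)/(1-0.50336^10) = 0.49664/0.99896 = 0.4972
P_K = P₀×ρ^K = 0.4972 × 0.50336^9 = 0.4972 × 0.002074 = 0.001031
Blocking probability P_9 = 0.001031 (0.10%)
L = ρ[1 - (K+1)ρ^K + Kρ^(K+1)] / [(1-ρ)(1-ρ^(K+1))]
L = 0.50336 × (1 - 10×0.002074 + 9×0.001044) / ((1 - 0.50336) × (1 - 0.001044)) = 1.0031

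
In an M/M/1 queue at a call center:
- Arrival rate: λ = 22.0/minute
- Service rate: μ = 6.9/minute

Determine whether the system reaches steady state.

Stability requires ρ = λ/(cμ) < 1
ρ = 22.0/(1 × 6.9) = 22.0/6.90 = 3.1884
Since 3.1884 ≥ 1, the system is UNSTABLE.
Queue grows without bound. Need μ > λ = 22.0.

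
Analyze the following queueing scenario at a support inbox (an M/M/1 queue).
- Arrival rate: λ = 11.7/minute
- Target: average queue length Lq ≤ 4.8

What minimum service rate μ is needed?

For M/M/1: Lq = λ²/(μ(μ-λ))
Need Lq ≤ 4.8, i.e. μ(μ-λ) ≥ λ²/4.8
μ² - 11.7μ - 136.89/4.8 ≥ 0  →  μ² - 11.7μ - 28.51875 ≥ 0
Quadratic formula (positive root): μ = [λ + √(λ² + 4×28.51875)]/2
Discriminant: 136.89 + 4×28.51875 = 250.9650, √250.9650 = 15.8419
μ ≥ (11.7 + 15.8419)/2 = 13.7709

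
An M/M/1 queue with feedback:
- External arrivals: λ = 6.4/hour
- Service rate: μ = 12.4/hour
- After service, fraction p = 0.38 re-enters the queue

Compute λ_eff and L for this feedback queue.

Effective arrival rate: λ_eff = λ/(1-p) = 6.4/(1-0.38) = 6.4/0.62 = 10.32258
ρ = λ_eff/μ = 10.32258/12.4 = 0.832466
L = ρ/(1-ρ) = 0.832466/(1-0.832466) = 4.9689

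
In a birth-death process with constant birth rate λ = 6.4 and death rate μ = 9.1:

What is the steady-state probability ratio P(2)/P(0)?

For constant rates: P(n)/P(0) = (λ/μ)^n
P(2)/P(0) = (6.4/9.1)^2 = 0.7033^2 = 0.4946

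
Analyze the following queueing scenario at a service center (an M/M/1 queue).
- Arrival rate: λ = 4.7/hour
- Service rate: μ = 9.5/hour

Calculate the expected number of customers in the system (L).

ρ = λ/μ = 4.7/9.5 = 0.4947
For M/M/1: L = λ/(μ-λ)
L = 4.7/(9.5-4.7) = 4.7/4.80
L = 0.9792 customers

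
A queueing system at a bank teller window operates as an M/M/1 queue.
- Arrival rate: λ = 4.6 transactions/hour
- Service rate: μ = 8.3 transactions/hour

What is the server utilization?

Server utilization: ρ = λ/μ
ρ = 4.6/8.3 = 0.5542
The server is busy 55.42% of the time.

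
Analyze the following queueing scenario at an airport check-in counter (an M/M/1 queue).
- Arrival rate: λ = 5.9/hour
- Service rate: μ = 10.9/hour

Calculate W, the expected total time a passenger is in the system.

First, compute utilization: ρ = λ/μ = 5.9/10.9 = 0.5413
For M/M/1: W = 1/(μ-λ)
W = 1/(10.9-5.9) = 1/5.00
W = 0.2000 hours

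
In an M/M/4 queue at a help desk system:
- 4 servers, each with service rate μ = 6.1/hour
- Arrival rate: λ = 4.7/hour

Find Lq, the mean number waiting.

Traffic intensity: ρ = λ/(cμ) = 4.7/(4×6.1) = 0.1926
Since ρ = 0.1926 < 1, system is stable.
Offered load a = λ/μ = cρ = 4.7/6.1 = 0.7705
P₀ = [ Σₙ₌₀^3 aⁿ/n! + a^4/(4!(1-ρ)) ]⁻¹
Σ = a^0/0! + a^1/1! + a^2/2! + a^3/3! = 1.0000 + 0.77049 + 0.29683 + 0.076235 = 2.1436
a^4/(4!(1-ρ)) = 0.3524/(24 × 0.8074) = 0.01819
P₀ = 1/(2.1436 + 0.01819) = 0.4626
Lq = P₀·a^4·ρ / (4!(1-ρ)²) = 0.4626 × 0.3524 × 0.1926 / (24 × 0.6519) = 0.002007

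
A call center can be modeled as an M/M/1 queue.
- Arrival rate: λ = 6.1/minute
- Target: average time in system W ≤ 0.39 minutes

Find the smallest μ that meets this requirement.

For M/M/1: W = 1/(μ-λ)
Need W ≤ 0.39, so 1/(μ-λ) ≤ 0.39
μ - λ ≥ 1/0.39 = 2.5641
μ ≥ 6.1 + 2.5641 = 8.6641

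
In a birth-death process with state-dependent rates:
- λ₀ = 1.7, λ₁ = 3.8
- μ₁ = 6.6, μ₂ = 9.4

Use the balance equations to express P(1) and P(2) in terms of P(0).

Balance equations:
State 0: λ₀P₀ = μ₁P₁ → P₁ = (λ₀/μ₁)P₀ = (1.7/6.6)P₀ = 0.2576P₀
State 1: P₂ = (λ₀λ₁)/(μ₁μ₂)P₀ = (1.7×3.8)/(6.6×9.4)P₀ = 0.1041P₀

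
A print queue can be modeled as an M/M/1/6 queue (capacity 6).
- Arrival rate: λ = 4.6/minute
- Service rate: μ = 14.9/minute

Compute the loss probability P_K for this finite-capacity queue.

ρ = λ/μ = 4.6/14.9 = 0.308725
P₀ = (1-ρ)/(1-ρ^(K+1)) = (1-0.308725)/(1-0.308725^7) = 0.6913/0.9997 = 0.6915
P_K = P₀×ρ^K = 0.6915 × 0.308725^6 = 0.6915 × 0.0008658 = 0.0005987
Blocking probability = 0.05987%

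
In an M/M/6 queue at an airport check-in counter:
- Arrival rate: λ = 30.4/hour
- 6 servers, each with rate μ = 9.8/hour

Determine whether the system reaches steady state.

Stability requires ρ = λ/(cμ) < 1
ρ = 30.4/(6 × 9.8) = 30.4/58.80 = 0.5170
Since 0.5170 < 1, the system is STABLE.
The servers are busy 51.70% of the time.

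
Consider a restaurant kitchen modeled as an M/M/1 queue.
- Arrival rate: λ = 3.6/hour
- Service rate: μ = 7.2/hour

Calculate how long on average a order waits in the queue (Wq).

First, compute utilization: ρ = λ/μ = 3.6/7.2 = 0.5000
For M/M/1: Wq = λ/(μ(μ-λ))
Wq = 3.6/(7.2 × (7.2-3.6))
Wq = 3.6/(7.2 × 3.60)
Wq = 0.1389 hours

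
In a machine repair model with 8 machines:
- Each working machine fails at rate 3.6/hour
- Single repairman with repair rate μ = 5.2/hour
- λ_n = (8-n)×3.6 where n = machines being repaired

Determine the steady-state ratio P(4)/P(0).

P(4)/P(0) = ∏_{i=0}^{4-1} λ_i/μ_{i+1}
= (8-0)×3.6/5.2 × (8-1)×3.6/5.2 × (8-2)×3.6/5.2 × (8-3)×3.6/5.2
= 385.9277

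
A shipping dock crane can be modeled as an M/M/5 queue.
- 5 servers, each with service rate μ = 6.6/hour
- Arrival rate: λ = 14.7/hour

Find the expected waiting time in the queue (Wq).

Traffic intensity: ρ = λ/(cμ) = 14.7/(5×6.6) = 0.4455
Since ρ = 0.4455 < 1, system is stable.
Offered load a = λ/μ = cρ = 14.7/6.6 = 2.2273
P₀ = [ Σₙ₌₀^4 aⁿ/n! + a^5/(5!(1-ρ)) ]⁻¹
Σ = a^0/0! + a^1/1! + a^2/2! + a^3/3! + a^4/4! = 1.00000 + 2.22727 + 2.48037 + 1.84149 + 1.02537 = 8.5745
a^5/(5!(1-ρ)) = 54.8109/(120 × 0.5545) = 0.8237
P₀ = 1/(8.5745 + 0.8237) = 0.1064
Lq = P₀·a^5·ρ / (5!(1-ρ)²) = 0.10640 × 54.8109 × 0.44545 / (120 × 0.30752) = 0.07040
Wq = Lq/λ = 0.07040/14.7 = 0.004789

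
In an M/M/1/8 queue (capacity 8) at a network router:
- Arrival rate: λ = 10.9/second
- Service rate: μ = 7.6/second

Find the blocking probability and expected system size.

ρ = λ/μ = 10.9/7.6 = 1.4342
P₀ = (1-ρ)/(1-ρ^(K+1)) = (1-1.4342)/(1-1.4342^9) = -0.4342/-24.6736 = 0.01760
P_K = P₀×ρ^K = 0.017598 × 1.4342^8 = 0.017598 × 17.9010 = 0.3150
Blocking probability P_8 = 0.3150 (31.50%)
L = ρ[1 - (K+1)ρ^K + Kρ^(K+1)] / [(1-ρ)(1-ρ^(K+1))]
L = 1.4342 × (1 - 9×17.9010 + 8×25.6736) / ((1 - 1.4342) × (1 - 25.6736)) = 6.0617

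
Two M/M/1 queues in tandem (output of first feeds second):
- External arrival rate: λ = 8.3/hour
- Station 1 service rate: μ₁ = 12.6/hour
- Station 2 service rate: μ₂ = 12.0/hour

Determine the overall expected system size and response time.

By Jackson's theorem, each station behaves as independent M/M/1.
Station 1: ρ₁ = 8.3/12.6 = 0.6587, L₁ = ρ₁/(1-ρ₁) = λ/(μ₁-λ) = 8.3/4.30 = 1.93023
Station 2: ρ₂ = 8.3/12.0 = 0.6917, L₂ = ρ₂/(1-ρ₂) = λ/(μ₂-λ) = 8.3/3.70 = 2.24324
Total: L = L₁ + L₂ = 1.93023 + 2.24324 = 4.1735
W = L/λ = 4.1735/8.3 = 0.5028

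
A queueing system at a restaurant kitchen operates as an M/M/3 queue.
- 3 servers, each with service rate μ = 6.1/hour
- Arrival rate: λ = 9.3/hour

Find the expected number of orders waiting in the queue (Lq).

Traffic intensity: ρ = λ/(cμ) = 9.3/(3×6.1) = 0.5082
Since ρ = 0.5082 < 1, system is stable.
Offered load a = λ/μ = cρ = 9.3/6.1 = 1.5246
P₀ = [ Σₙ₌₀^2 aⁿ/n! + a^3/(3!(1-ρ)) ]⁻¹
Σ = a^0/0! + a^1/1! + a^2/2! = 1.0000 + 1.5246 + 1.1622 = 3.6868
a^3/(3!(1-ρ)) = 3.5437/(6 × 0.4918) = 1.2009
P₀ = 1/(3.6868 + 1.2009) = 0.2046
Lq = P₀·a^3·ρ / (3!(1-ρ)²) = 0.2046 × 3.5437 × 0.5082 / (6 × 0.2419) = 0.2539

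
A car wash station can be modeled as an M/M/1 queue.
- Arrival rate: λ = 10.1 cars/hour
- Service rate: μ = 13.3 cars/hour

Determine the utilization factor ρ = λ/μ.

Server utilization: ρ = λ/μ
ρ = 10.1/13.3 = 0.7594
The server is busy 75.94% of the time.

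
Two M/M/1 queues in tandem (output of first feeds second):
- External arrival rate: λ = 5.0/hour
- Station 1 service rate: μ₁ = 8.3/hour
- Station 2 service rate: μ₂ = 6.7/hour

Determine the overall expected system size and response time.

By Jackson's theorem, each station behaves as independent M/M/1.
Station 1: ρ₁ = 5.0/8.3 = 0.6024, L₁ = ρ₁/(1-ρ₁) = λ/(μ₁-λ) = 5.0/3.30 = 1.51515
Station 2: ρ₂ = 5.0/6.7 = 0.7463, L₂ = ρ₂/(1-ρ₂) = λ/(μ₂-λ) = 5.0/1.70 = 2.94118
Total: L = L₁ + L₂ = 1.51515 + 2.94118 = 4.4563
W = L/λ = 4.4563/5.0 = 0.8913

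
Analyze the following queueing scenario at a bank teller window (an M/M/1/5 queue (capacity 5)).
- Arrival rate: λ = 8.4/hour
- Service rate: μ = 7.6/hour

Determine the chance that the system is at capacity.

ρ = λ/μ = 8.4/7.6 = 1.10526
P₀ = (1-ρ)/(1-ρ^(K+1)) = (1-1.10526)/(1-1.10526^6) = -0.1053/-0.8230 = 0.1279
P_K = P₀×ρ^K = 0.1279 × 1.10526^5 = 0.1279 × 1.6494 = 0.2110
Blocking probability = 21.10%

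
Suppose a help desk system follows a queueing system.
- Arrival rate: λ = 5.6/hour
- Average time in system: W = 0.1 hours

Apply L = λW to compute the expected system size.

Little's Law: L = λW
L = 5.6 × 0.1 = 0.5600 tickets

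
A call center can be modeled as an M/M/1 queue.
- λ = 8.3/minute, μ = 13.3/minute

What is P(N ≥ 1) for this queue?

ρ = λ/μ = 8.3/13.3 = 0.6241
P(N ≥ n) = ρⁿ
P(N ≥ 1) = 0.6241^1
P(N ≥ 1) = 0.6241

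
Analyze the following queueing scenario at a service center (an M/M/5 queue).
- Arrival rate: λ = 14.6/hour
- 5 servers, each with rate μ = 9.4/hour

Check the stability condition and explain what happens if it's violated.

Stability requires ρ = λ/(cμ) < 1
ρ = 14.6/(5 × 9.4) = 14.6/47.00 = 0.3106
Since 0.3106 < 1, the system is STABLE.
The servers are busy 31.06% of the time.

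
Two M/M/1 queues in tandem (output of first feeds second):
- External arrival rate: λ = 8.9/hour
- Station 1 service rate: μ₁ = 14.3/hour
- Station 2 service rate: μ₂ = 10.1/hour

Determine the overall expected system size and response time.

By Jackson's theorem, each station behaves as independent M/M/1.
Station 1: ρ₁ = 8.9/14.3 = 0.6224, L₁ = ρ₁/(1-ρ₁) = λ/(μ₁-λ) = 8.9/5.40 = 1.6481
Station 2: ρ₂ = 8.9/10.1 = 0.8812, L₂ = ρ₂/(1-ρ₂) = λ/(μ₂-λ) = 8.9/1.20 = 7.4167
Total: L = L₁ + L₂ = 1.6481 + 7.4167 = 9.0648
W = L/λ = 9.0648/8.9 = 1.0185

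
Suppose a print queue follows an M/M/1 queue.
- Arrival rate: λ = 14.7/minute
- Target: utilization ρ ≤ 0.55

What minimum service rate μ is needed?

ρ = λ/μ, so μ = λ/ρ
μ ≥ 14.7/0.55 = 26.7273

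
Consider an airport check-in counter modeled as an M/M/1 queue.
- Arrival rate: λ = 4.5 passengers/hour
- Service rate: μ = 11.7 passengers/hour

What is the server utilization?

Server utilization: ρ = λ/μ
ρ = 4.5/11.7 = 0.3846
The server is busy 38.46% of the time.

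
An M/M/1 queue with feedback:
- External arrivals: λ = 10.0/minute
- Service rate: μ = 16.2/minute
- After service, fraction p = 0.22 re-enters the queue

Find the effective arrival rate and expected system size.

Effective arrival rate: λ_eff = λ/(1-p) = 10.0/(1-0.22) = 10.0/0.78 = 12.8205
ρ = λ_eff/μ = 12.8205/16.2 = 0.79139
L = ρ/(1-ρ) = 0.79139/(1-0.79139) = 3.7936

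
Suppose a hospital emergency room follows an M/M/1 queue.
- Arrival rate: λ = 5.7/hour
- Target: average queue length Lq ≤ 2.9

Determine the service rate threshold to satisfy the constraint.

For M/M/1: Lq = λ²/(μ(μ-λ))
Need Lq ≤ 2.9, i.e. μ(μ-λ) ≥ λ²/2.9
μ² - 5.7μ - 32.49/2.9 ≥ 0  →  μ² - 5.7μ - 11.20345 ≥ 0
Quadratic formula (positive root): μ = [λ + √(λ² + 4×11.20345)]/2
Discriminant: 32.49 + 4×11.20345 = 77.3038, √77.3038 = 8.79226
μ ≥ (5.7 + 8.79226)/2 = 7.2461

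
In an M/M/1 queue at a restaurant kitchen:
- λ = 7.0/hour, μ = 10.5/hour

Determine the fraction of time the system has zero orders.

ρ = λ/μ = 7.0/10.5 = 0.6667
P(0) = 1 - ρ = 1 - 0.6667 = 0.3333
The server is idle 33.33% of the time.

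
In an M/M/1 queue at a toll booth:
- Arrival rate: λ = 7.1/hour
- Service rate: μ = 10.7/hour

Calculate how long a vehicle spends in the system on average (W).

First, compute utilization: ρ = λ/μ = 7.1/10.7 = 0.6636
For M/M/1: W = 1/(μ-λ)
W = 1/(10.7-7.1) = 1/3.60
W = 0.2778 hours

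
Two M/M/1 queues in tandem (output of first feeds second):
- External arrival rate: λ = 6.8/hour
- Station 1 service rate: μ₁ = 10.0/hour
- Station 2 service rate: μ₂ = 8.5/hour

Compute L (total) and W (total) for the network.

By Jackson's theorem, each station behaves as independent M/M/1.
Station 1: ρ₁ = 6.8/10.0 = 0.6800, L₁ = ρ₁/(1-ρ₁) = λ/(μ₁-λ) = 6.8/3.20 = 2.1250
Station 2: ρ₂ = 6.8/8.5 = 0.8000, L₂ = ρ₂/(1-ρ₂) = λ/(μ₂-λ) = 6.8/1.70 = 4.0000
Total: L = L₁ + L₂ = 2.1250 + 4.0000 = 6.1250
W = L/λ = 6.1250/6.8 = 0.9007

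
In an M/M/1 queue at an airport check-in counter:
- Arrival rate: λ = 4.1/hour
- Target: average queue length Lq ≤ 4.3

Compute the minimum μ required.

For M/M/1: Lq = λ²/(μ(μ-λ))
Need Lq ≤ 4.3, i.e. μ(μ-λ) ≥ λ²/4.3
μ² - 4.1μ - 16.81/4.3 ≥ 0  →  μ² - 4.1μ - 3.9093 ≥ 0
Quadratic formula (positive root): μ = [λ + √(λ² + 4×3.9093)]/2
Discriminant: 16.81 + 4×3.9093 = 32.4472, √32.4472 = 5.6962
μ ≥ (4.1 + 5.6962)/2 = 4.8981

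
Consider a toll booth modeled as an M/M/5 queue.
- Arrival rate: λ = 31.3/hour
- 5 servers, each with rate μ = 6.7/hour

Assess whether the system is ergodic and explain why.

Stability requires ρ = λ/(cμ) < 1
ρ = 31.3/(5 × 6.7) = 31.3/33.50 = 0.9343
Since 0.9343 < 1, the system is STABLE.
The servers are busy 93.43% of the time.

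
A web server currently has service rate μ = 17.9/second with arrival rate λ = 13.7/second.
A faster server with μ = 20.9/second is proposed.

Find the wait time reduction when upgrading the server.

System 1: ρ₁ = 13.7/17.9 = 0.7654, W₁ = 1/(17.9-13.7) = 0.23810
System 2: ρ₂ = 13.7/20.9 = 0.6555, W₂ = 1/(20.9-13.7) = 0.13889
Improvement: (W₁-W₂)/W₁ = (0.23810-0.13889)/0.23810 = 41.67%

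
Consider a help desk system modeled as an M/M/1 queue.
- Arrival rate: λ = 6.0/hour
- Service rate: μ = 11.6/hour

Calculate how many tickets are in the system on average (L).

ρ = λ/μ = 6.0/11.6 = 0.5172
For M/M/1: L = λ/(μ-λ)
L = 6.0/(11.6-6.0) = 6.0/5.60
L = 1.0714 tickets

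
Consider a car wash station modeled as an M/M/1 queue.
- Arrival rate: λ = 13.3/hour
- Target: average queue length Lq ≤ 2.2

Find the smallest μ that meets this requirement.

For M/M/1: Lq = λ²/(μ(μ-λ))
Need Lq ≤ 2.2, i.e. μ(μ-λ) ≥ λ²/2.2
μ² - 13.3μ - 176.89/2.2 ≥ 0  →  μ² - 13.3μ - 80.40455 ≥ 0
Quadratic formula (positive root): μ = [λ + √(λ² + 4×80.40455)]/2
Discriminant: 176.89 + 4×80.40455 = 498.5082, √498.5082 = 22.327297
μ ≥ (13.3 + 22.327297)/2 = 17.8136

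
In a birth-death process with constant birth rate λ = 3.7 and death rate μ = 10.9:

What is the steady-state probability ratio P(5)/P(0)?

For constant rates: P(n)/P(0) = (λ/μ)^n
P(5)/P(0) = (3.7/10.9)^5 = 0.33945^5 = 0.004507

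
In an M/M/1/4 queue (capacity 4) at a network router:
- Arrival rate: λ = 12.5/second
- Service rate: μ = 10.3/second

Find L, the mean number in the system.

ρ = λ/μ = 12.5/10.3 = 1.2136
P₀ = (1-ρ)/(1-ρ^(K+1)) = (1-1.2136)/(1-1.2136^5) = -0.2136/-1.6326 = 0.1308
P_K = P₀×ρ^K = 0.13084 × 1.2136^4 = 0.13084 × 2.1692 = 0.2838
L = ρ[1 - (K+1)ρ^K + Kρ^(K+1)] / [(1-ρ)(1-ρ^(K+1))]
L = 1.2136 × (1 - 5×2.169213 + 4×2.632557) / ((1 - 1.2136) × (1 - 2.632557)) = 2.3810 packets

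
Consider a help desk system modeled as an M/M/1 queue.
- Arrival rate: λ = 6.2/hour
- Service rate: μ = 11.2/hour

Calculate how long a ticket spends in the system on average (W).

First, compute utilization: ρ = λ/μ = 6.2/11.2 = 0.5536
For M/M/1: W = 1/(μ-λ)
W = 1/(11.2-6.2) = 1/5.00
W = 0.2000 hours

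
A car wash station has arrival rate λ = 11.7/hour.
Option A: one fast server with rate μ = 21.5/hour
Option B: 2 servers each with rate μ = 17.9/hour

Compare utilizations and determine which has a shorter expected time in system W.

Option A: single server μ = 21.5 (M/M/1)
  ρ_A = 11.7/21.5 = 0.5442
  W_A = 1/(μ-λ) = 1/(21.5-11.7) = 1/9.80 = 0.1020

Option B: 2 servers μ = 17.9 (M/M/2)
  ρ_B = λ/(cμ) = 11.7/(2×17.9) = 0.3268
  Offered load a = λ/μ = cρ = 11.7/17.9 = 0.6536
  P₀ = [ Σₙ₌₀^1 aⁿ/n! + a^2/(2!(1-ρ)) ]⁻¹
  Σ = a^0/0! + a^1/1! = 1.0000 + 0.6536 = 1.6536
  a^2/(2!(1-ρ)) = 0.4272/(2 × 0.6732) = 0.3173
  P₀ = 1/(1.6536 + 0.3173) = 0.5074
  Lq = P₀·a^2·ρ / (2!(1-ρ)²) = 0.50737 × 0.42723 × 0.32682 / (2 × 0.45318) = 0.07816
  Wq_B = Lq/λ = 0.07816/11.7 = 0.006680
  W_B = Wq_B + 1/μ = 0.006680 + 0.05587 = 0.06255

Since W_B = 0.06255 < W_A = 0.1020, Option B (multiple servers) has the shorter time in system.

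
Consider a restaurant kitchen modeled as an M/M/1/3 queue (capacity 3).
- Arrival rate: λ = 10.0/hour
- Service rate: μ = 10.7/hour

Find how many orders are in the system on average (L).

ρ = λ/μ = 10.0/10.7 = 0.93458
P₀ = (1-ρ)/(1-ρ^(K+1)) = (1-0.93458)/(1-0.93458^4) = 0.06542/0.2371 = 0.2759
P_K = P₀×ρ^K = 0.2759 × 0.93458^3 = 0.2759 × 0.8163 = 0.2252
L = ρ[1 - (K+1)ρ^K + Kρ^(K+1)] / [(1-ρ)(1-ρ^(K+1))]
L = 0.93458 × (1 - 4×0.8162993 + 3×0.7628970) / ((1 - 0.93458) × (1 - 0.7628970)) = 1.4155 orders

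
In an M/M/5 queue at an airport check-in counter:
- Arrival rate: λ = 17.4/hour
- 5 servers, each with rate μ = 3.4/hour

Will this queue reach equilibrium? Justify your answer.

Stability requires ρ = λ/(cμ) < 1
ρ = 17.4/(5 × 3.4) = 17.4/17.00 = 1.0235
Since 1.0235 ≥ 1, the system is UNSTABLE.
Need c > λ/μ = 17.4/3.4 = 5.12.
Minimum servers needed: c = 6.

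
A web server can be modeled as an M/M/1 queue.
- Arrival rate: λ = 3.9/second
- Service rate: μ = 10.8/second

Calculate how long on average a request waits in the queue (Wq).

First, compute utilization: ρ = λ/μ = 3.9/10.8 = 0.3611
For M/M/1: Wq = λ/(μ(μ-λ))
Wq = 3.9/(10.8 × (10.8-3.9))
Wq = 3.9/(10.8 × 6.90)
Wq = 0.05233 seconds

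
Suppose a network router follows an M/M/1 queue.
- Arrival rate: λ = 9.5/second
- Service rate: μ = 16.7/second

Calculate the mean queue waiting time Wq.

First, compute utilization: ρ = λ/μ = 9.5/16.7 = 0.5689
For M/M/1: Wq = λ/(μ(μ-λ))
Wq = 9.5/(16.7 × (16.7-9.5))
Wq = 9.5/(16.7 × 7.20)
Wq = 0.07901 seconds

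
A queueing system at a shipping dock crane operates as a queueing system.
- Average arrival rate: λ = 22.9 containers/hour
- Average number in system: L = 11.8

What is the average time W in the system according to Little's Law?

Little's Law: L = λW, so W = L/λ
W = 11.8/22.9 = 0.5153 hours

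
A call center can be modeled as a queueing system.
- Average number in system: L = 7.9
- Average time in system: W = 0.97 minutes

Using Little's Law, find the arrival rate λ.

Little's Law: L = λW, so λ = L/W
λ = 7.9/0.97 = 8.1443 calls/minute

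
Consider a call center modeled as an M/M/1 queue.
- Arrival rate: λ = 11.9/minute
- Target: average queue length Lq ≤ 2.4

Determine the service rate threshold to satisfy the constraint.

For M/M/1: Lq = λ²/(μ(μ-λ))
Need Lq ≤ 2.4, i.e. μ(μ-λ) ≥ λ²/2.4
μ² - 11.9μ - 141.61/2.4 ≥ 0  →  μ² - 11.9μ - 59.00417 ≥ 0
Quadratic formula (positive root): μ = [λ + √(λ² + 4×59.00417)]/2
Discriminant: 141.61 + 4×59.00417 = 377.6267, √377.6267 = 19.4326
μ ≥ (11.9 + 19.4326)/2 = 15.6663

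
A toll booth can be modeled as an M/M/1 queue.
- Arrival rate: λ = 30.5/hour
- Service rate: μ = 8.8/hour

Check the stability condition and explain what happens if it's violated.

Stability requires ρ = λ/(cμ) < 1
ρ = 30.5/(1 × 8.8) = 30.5/8.80 = 3.4659
Since 3.4659 ≥ 1, the system is UNSTABLE.
Queue grows without bound. Need μ > λ = 30.5.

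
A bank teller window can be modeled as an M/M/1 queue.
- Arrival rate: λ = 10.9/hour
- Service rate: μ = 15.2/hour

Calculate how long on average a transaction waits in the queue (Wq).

First, compute utilization: ρ = λ/μ = 10.9/15.2 = 0.7171
For M/M/1: Wq = λ/(μ(μ-λ))
Wq = 10.9/(15.2 × (15.2-10.9))
Wq = 10.9/(15.2 × 4.30)
Wq = 0.1668 hours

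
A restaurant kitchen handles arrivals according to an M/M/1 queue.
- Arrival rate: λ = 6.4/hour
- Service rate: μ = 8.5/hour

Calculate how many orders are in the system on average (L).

ρ = λ/μ = 6.4/8.5 = 0.7529
For M/M/1: L = λ/(μ-λ)
L = 6.4/(8.5-6.4) = 6.4/2.10
L = 3.0476 orders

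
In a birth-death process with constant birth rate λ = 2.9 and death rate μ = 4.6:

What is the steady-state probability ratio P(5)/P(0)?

For constant rates: P(n)/P(0) = (λ/μ)^n
P(5)/P(0) = (2.9/4.6)^5 = 0.630435^5 = 0.09959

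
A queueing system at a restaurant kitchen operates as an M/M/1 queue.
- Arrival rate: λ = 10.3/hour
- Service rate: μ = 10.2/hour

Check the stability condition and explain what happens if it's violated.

Stability requires ρ = λ/(cμ) < 1
ρ = 10.3/(1 × 10.2) = 10.3/10.20 = 1.0098
Since 1.0098 ≥ 1, the system is UNSTABLE.
Queue grows without bound. Need μ > λ = 10.3.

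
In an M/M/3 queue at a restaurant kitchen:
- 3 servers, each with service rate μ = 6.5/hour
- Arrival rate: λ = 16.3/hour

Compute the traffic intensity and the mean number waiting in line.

Traffic intensity: ρ = λ/(cμ) = 16.3/(3×6.5) = 0.8359
Since ρ = 0.8359 < 1, system is stable.
Offered load a = λ/μ = cρ = 16.3/6.5 = 2.5077
P₀ = [ Σₙ₌₀^2 aⁿ/n! + a^3/(3!(1-ρ)) ]⁻¹
Σ = a^0/0! + a^1/1! + a^2/2! = 1.0000 + 2.5077 + 3.1443 = 6.6520
a^3/(3!(1-ρ)) = 15.7697/(6 × 0.164103) = 16.0161
P₀ = 1/(6.6520 + 16.0161) = 0.04411
Lq = P₀·a^3·ρ / (3!(1-ρ)²) = 0.044115 × 15.7697 × 0.83590 / (6 × 0.026930) = 3.5990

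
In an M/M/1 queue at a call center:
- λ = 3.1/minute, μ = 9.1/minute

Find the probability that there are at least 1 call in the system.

ρ = λ/μ = 3.1/9.1 = 0.3407
P(N ≥ n) = ρⁿ
P(N ≥ 1) = 0.3407^1
P(N ≥ 1) = 0.3407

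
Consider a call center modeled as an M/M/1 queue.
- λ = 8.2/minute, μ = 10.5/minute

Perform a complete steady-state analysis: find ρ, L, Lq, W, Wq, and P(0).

Step 1: ρ = λ/μ = 8.2/10.5 = 0.7810
Step 2: L = λ/(μ-λ) = 8.2/2.30 = 3.5652
Step 3: Lq = λ²/(μ(μ-λ)) = 67.24/(10.5×2.30) = 2.7843
Step 4: W = 1/(μ-λ) = 1/2.30 = 0.43478
Step 5: Wq = λ/(μ(μ-λ)) = 8.2/(10.5×2.30) = 0.3395
Step 6: P(0) = 1-ρ = 0.2190
Verify: L = λW = 8.2×0.43478 = 3.5652 ✔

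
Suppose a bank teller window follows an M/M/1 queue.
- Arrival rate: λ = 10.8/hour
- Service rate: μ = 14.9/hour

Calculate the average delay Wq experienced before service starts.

First, compute utilization: ρ = λ/μ = 10.8/14.9 = 0.7248
For M/M/1: Wq = λ/(μ(μ-λ))
Wq = 10.8/(14.9 × (14.9-10.8))
Wq = 10.8/(14.9 × 4.10)
Wq = 0.1768 hours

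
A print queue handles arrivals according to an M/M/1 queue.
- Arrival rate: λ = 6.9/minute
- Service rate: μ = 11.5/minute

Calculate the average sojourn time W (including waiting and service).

First, compute utilization: ρ = λ/μ = 6.9/11.5 = 0.6000
For M/M/1: W = 1/(μ-λ)
W = 1/(11.5-6.9) = 1/4.60
W = 0.2174 minutes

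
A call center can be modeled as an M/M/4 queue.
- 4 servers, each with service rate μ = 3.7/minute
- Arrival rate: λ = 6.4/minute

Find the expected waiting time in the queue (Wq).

Traffic intensity: ρ = λ/(cμ) = 6.4/(4×3.7) = 0.4324
Since ρ = 0.4324 < 1, system is stable.
Offered load a = λ/μ = cρ = 6.4/3.7 = 1.7297
P₀ = [ Σₙ₌₀^3 aⁿ/n! + a^4/(4!(1-ρ)) ]⁻¹
Σ = a^0/0! + a^1/1! + a^2/2! + a^3/3! = 1.0000 + 1.7297 + 1.4960 + 0.86255 = 5.0883
a^4/(4!(1-ρ)) = 8.9519/(24 × 0.56757) = 0.6572
P₀ = 1/(5.08826 + 0.657180) = 0.1741
Lq = P₀·a^4·ρ / (4!(1-ρ)²) = 0.17405 × 8.9519 × 0.43243 / (24 × 0.32213) = 0.08715
Wq = Lq/λ = 0.08715/6.4 = 0.01362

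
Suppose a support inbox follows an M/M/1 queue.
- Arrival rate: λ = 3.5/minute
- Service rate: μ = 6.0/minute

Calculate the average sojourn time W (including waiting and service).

First, compute utilization: ρ = λ/μ = 3.5/6.0 = 0.5833
For M/M/1: W = 1/(μ-λ)
W = 1/(6.0-3.5) = 1/2.50
W = 0.4000 minutes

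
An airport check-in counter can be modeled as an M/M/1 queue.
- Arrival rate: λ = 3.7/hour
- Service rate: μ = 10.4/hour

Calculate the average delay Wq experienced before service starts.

First, compute utilization: ρ = λ/μ = 3.7/10.4 = 0.3558
For M/M/1: Wq = λ/(μ(μ-λ))
Wq = 3.7/(10.4 × (10.4-3.7))
Wq = 3.7/(10.4 × 6.70)
Wq = 0.05310 hours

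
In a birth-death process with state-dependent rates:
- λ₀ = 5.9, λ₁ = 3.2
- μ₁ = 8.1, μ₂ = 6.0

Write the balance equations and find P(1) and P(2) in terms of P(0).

Balance equations:
State 0: λ₀P₀ = μ₁P₁ → P₁ = (λ₀/μ₁)P₀ = (5.9/8.1)P₀ = 0.7284P₀
State 1: P₂ = (λ₀λ₁)/(μ₁μ₂)P₀ = (5.9×3.2)/(8.1×6.0)P₀ = 0.3885P₀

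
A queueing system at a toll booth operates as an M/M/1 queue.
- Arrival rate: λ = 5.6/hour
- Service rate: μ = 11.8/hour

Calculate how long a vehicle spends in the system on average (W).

First, compute utilization: ρ = λ/μ = 5.6/11.8 = 0.4746
For M/M/1: W = 1/(μ-λ)
W = 1/(11.8-5.6) = 1/6.20
W = 0.1613 hours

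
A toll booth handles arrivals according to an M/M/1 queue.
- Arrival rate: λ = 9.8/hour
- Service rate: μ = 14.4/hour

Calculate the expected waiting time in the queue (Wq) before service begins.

First, compute utilization: ρ = λ/μ = 9.8/14.4 = 0.6806
For M/M/1: Wq = λ/(μ(μ-λ))
Wq = 9.8/(14.4 × (14.4-9.8))
Wq = 9.8/(14.4 × 4.60)
Wq = 0.1479 hours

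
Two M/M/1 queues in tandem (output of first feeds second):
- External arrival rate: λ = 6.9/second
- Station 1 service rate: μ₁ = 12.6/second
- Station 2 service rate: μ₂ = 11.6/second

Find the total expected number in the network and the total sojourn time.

By Jackson's theorem, each station behaves as independent M/M/1.
Station 1: ρ₁ = 6.9/12.6 = 0.5476, L₁ = ρ₁/(1-ρ₁) = λ/(μ₁-λ) = 6.9/5.70 = 1.2105
Station 2: ρ₂ = 6.9/11.6 = 0.5948, L₂ = ρ₂/(1-ρ₂) = λ/(μ₂-λ) = 6.9/4.70 = 1.4681
Total: L = L₁ + L₂ = 1.2105 + 1.4681 = 2.6786
W = L/λ = 2.6786/6.9 = 0.3882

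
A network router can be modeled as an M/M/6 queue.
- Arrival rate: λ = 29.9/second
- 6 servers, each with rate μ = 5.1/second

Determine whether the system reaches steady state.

Stability requires ρ = λ/(cμ) < 1
ρ = 29.9/(6 × 5.1) = 29.9/30.60 = 0.9771
Since 0.9771 < 1, the system is STABLE.
The servers are busy 97.71% of the time.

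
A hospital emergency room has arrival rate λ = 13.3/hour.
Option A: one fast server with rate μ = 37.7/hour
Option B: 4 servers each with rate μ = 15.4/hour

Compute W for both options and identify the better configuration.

Option A: single server μ = 37.7 (M/M/1)
  ρ_A = 13.3/37.7 = 0.3528
  W_A = 1/(μ-λ) = 1/(37.7-13.3) = 1/24.40 = 0.04098

Option B: 4 servers μ = 15.4 (M/M/4)
  ρ_B = λ/(cμ) = 13.3/(4×15.4) = 0.2159
  Offered load a = λ/μ = cρ = 13.3/15.4 = 0.8636
  P₀ = [ Σₙ₌₀^3 aⁿ/n! + a^4/(4!(1-ρ)) ]⁻¹
  Σ = a^0/0! + a^1/1! + a^2/2! + a^3/3! = 1.0000 + 0.8636 + 0.3729 + 0.1074 = 2.3439
  a^4/(4!(1-ρ)) = 0.5563/(24 × 0.7841) = 0.02956
  P₀ = 1/(2.3439 + 0.02956) = 0.4213
  Lq = P₀·a^4·ρ / (4!(1-ρ)²) = 0.42132 × 0.55632 × 0.21591 / (24 × 0.61480) = 0.003430
  Wq_B = Lq/λ = 0.0034298/13.3 = 0.00025788
  W_B = Wq_B + 1/μ = 0.00025788 + 0.064935 = 0.06519

Since W_A = 0.04098 < W_B = 0.06519, Option A (single fast server) has the shorter time in system.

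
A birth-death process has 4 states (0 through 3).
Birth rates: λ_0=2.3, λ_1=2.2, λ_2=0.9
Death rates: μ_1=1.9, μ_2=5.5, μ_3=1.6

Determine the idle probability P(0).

Ratios P(n)/P(0) = (λ₀···λₙ₋₁)/(μ₁···μₙ):
P(1)/P(0) = (2.3)/(1.9) = 1.2105
P(2)/P(0) = (2.3×2.2)/(1.9×5.5) = 0.4842
P(3)/P(0) = (2.3×2.2×0.9)/(1.9×5.5×1.6) = 0.2724

Normalization: ∑ P(n) = 1
P(0) × (1.0000 + 1.2105 + 0.4842 + 0.2724) = 1
P(0) × 2.9671 = 1
P(0) = 1/2.9671 = 0.3370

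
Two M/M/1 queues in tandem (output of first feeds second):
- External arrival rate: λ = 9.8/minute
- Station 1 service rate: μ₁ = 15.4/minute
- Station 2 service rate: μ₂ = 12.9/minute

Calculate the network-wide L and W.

By Jackson's theorem, each station behaves as independent M/M/1.
Station 1: ρ₁ = 9.8/15.4 = 0.6364, L₁ = ρ₁/(1-ρ₁) = λ/(μ₁-λ) = 9.8/5.60 = 1.7500
Station 2: ρ₂ = 9.8/12.9 = 0.7597, L₂ = ρ₂/(1-ρ₂) = λ/(μ₂-λ) = 9.8/3.10 = 3.1613
Total: L = L₁ + L₂ = 1.7500 + 3.1613 = 4.9113
W = L/λ = 4.9113/9.8 = 0.5012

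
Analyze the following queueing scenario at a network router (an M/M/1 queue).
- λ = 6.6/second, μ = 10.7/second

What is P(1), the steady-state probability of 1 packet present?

ρ = λ/μ = 6.6/10.7 = 0.6168
P(n) = (1-ρ)ρⁿ
P(1) = (1-0.6168) × 0.6168^1
P(1) = 0.3832 × 0.6168
P(1) = 0.2364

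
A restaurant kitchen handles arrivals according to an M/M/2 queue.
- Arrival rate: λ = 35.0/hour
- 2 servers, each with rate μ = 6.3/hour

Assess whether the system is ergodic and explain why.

Stability requires ρ = λ/(cμ) < 1
ρ = 35.0/(2 × 6.3) = 35.0/12.60 = 2.7778
Since 2.7778 ≥ 1, the system is UNSTABLE.
Need c > λ/μ = 35.0/6.3 = 5.56.
Minimum servers needed: c = 6.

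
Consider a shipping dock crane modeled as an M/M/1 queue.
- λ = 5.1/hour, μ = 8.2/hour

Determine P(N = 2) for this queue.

ρ = λ/μ = 5.1/8.2 = 0.6220
P(n) = (1-ρ)ρⁿ
P(2) = (1-0.6220) × 0.6220^2
P(2) = 0.3780 × 0.3869
P(2) = 0.1462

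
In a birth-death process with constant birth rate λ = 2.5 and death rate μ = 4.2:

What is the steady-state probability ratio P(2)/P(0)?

For constant rates: P(n)/P(0) = (λ/μ)^n
P(2)/P(0) = (2.5/4.2)^2 = 0.5952^2 = 0.3543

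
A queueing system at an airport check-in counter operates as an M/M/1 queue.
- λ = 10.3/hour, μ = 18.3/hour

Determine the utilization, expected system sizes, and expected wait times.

Step 1: ρ = λ/μ = 10.3/18.3 = 0.5628
Step 2: L = λ/(μ-λ) = 10.3/8.00 = 1.2875
Step 3: Lq = λ²/(μ(μ-λ)) = 106.09/(18.3×8.00) = 0.7247
Step 4: W = 1/(μ-λ) = 1/8.00 = 0.1250
Step 5: Wq = λ/(μ(μ-λ)) = 10.3/(18.3×8.00) = 0.07036
Step 6: P(0) = 1-ρ = 0.4372
Verify: L = λW = 10.3×0.1250 = 1.2875 ✔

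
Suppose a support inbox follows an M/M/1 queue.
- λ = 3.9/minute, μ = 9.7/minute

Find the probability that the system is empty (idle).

ρ = λ/μ = 3.9/9.7 = 0.4021
P(0) = 1 - ρ = 1 - 0.4021 = 0.5979
The server is idle 59.79% of the time.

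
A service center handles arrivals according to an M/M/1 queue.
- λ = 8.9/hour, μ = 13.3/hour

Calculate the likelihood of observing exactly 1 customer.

ρ = λ/μ = 8.9/13.3 = 0.6692
P(n) = (1-ρ)ρⁿ
P(1) = (1-0.6692) × 0.6692^1
P(1) = 0.3308 × 0.6692
P(1) = 0.2214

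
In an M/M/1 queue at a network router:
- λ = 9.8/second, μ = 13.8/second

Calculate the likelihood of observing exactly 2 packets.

ρ = λ/μ = 9.8/13.8 = 0.7101
P(n) = (1-ρ)ρⁿ
P(2) = (1-0.7101) × 0.7101^2
P(2) = 0.2899 × 0.5042
P(2) = 0.1462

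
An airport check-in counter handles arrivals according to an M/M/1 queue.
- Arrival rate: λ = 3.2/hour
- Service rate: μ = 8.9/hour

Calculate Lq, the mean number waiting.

ρ = λ/μ = 3.2/8.9 = 0.3596
For M/M/1: Lq = λ²/(μ(μ-λ))
Lq = 10.24/(8.9 × 5.70)
Lq = 0.2019 passengers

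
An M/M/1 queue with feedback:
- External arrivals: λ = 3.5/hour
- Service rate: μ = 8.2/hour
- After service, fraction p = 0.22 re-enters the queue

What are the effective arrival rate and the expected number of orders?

Effective arrival rate: λ_eff = λ/(1-p) = 3.5/(1-0.22) = 3.5/0.78 = 4.4872
ρ = λ_eff/μ = 4.4872/8.2 = 0.54722
L = ρ/(1-ρ) = 0.54722/(1-0.54722) = 1.2086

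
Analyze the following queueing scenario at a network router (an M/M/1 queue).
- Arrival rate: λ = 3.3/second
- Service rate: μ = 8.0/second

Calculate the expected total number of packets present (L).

ρ = λ/μ = 3.3/8.0 = 0.4125
For M/M/1: L = λ/(μ-λ)
L = 3.3/(8.0-3.3) = 3.3/4.70
L = 0.7021 packets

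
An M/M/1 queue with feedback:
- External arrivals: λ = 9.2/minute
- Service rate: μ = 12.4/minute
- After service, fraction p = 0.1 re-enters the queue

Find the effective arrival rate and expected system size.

Effective arrival rate: λ_eff = λ/(1-p) = 9.2/(1-0.1) = 9.2/0.90 = 10.22222
ρ = λ_eff/μ = 10.22222/12.4 = 0.824373
L = ρ/(1-ρ) = 0.824373/(1-0.824373) = 4.6939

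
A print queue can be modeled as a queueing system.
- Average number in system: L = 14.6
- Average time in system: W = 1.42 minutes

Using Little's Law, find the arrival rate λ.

Little's Law: L = λW, so λ = L/W
λ = 14.6/1.42 = 10.2817 jobs/minute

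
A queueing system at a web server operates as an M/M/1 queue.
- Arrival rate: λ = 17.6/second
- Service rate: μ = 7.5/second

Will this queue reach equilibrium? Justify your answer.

Stability requires ρ = λ/(cμ) < 1
ρ = 17.6/(1 × 7.5) = 17.6/7.50 = 2.3467
Since 2.3467 ≥ 1, the system is UNSTABLE.
Queue grows without bound. Need μ > λ = 17.6.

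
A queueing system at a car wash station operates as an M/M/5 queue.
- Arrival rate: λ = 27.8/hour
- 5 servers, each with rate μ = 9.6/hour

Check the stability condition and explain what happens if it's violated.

Stability requires ρ = λ/(cμ) < 1
ρ = 27.8/(5 × 9.6) = 27.8/48.00 = 0.5792
Since 0.5792 < 1, the system is STABLE.
The servers are busy 57.92% of the time.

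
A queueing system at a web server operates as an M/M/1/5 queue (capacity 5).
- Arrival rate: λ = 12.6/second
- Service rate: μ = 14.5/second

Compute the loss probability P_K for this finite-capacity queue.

ρ = λ/μ = 12.6/14.5 = 0.8689655
P₀ = (1-ρ)/(1-ρ^(K+1)) = (1-0.8689655)/(1-0.8689655^6) = 0.13103/0.56946 = 0.2301
P_K = P₀×ρ^K = 0.2301 × 0.8689655^5 = 0.2301 × 0.4955 = 0.1140
Blocking probability = 11.40%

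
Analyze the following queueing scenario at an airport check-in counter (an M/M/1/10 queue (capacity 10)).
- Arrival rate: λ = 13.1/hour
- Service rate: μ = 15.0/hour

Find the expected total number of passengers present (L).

ρ = λ/μ = 13.1/15.0 = 0.87333
P₀ = (1-ρ)/(1-ρ^(K+1)) = (1-0.87333)/(1-0.87333^11) = 0.12667/0.77460 = 0.1635
P_K = P₀×ρ^K = 0.16353 × 0.87333^10 = 0.16353 × 0.25810 = 0.04221
L = ρ[1 - (K+1)ρ^K + Kρ^(K+1)] / [(1-ρ)(1-ρ^(K+1))]
L = 0.87333 × (1 - 11×0.258097 + 10×0.225404) / ((1 - 0.87333) × (1 - 0.225404)) = 3.6936 passengers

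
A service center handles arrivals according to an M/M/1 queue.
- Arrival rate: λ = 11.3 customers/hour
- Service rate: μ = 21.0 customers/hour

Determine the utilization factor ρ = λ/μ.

Server utilization: ρ = λ/μ
ρ = 11.3/21.0 = 0.5381
The server is busy 53.81% of the time.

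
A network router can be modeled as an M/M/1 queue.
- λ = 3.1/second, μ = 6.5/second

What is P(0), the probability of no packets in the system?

ρ = λ/μ = 3.1/6.5 = 0.4769
P(0) = 1 - ρ = 1 - 0.4769 = 0.5231
The server is idle 52.31% of the time.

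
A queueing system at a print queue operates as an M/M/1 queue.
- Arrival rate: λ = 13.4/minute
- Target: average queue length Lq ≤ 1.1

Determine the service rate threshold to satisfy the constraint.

For M/M/1: Lq = λ²/(μ(μ-λ))
Need Lq ≤ 1.1, i.e. μ(μ-λ) ≥ λ²/1.1
μ² - 13.4μ - 179.56/1.1 ≥ 0  →  μ² - 13.4μ - 163.236364 ≥ 0
Quadratic formula (positive root): μ = [λ + √(λ² + 4×163.236364)]/2
Discriminant: 179.56 + 4×163.236364 = 832.5055, √832.5055 = 28.8532
μ ≥ (13.4 + 28.8532)/2 = 21.1266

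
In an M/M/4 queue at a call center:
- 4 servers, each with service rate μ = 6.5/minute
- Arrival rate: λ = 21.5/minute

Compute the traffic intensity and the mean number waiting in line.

Traffic intensity: ρ = λ/(cμ) = 21.5/(4×6.5) = 0.8269
Since ρ = 0.8269 < 1, system is stable.
Offered load a = λ/μ = cρ = 21.5/6.5 = 3.3077
P₀ = [ Σₙ₌₀^3 aⁿ/n! + a^4/(4!(1-ρ)) ]⁻¹
Σ = a^0/0! + a^1/1! + a^2/2! + a^3/3! = 1.0000 + 3.3077 + 5.4704 + 6.0315 = 15.8096
a^4/(4!(1-ρ)) = 119.7017/(24 × 0.173077) = 28.8171
P₀ = 1/(15.8096 + 28.8171) = 0.02241
Lq = P₀·a^4·ρ / (4!(1-ρ)²) = 0.0224081 × 119.7017 × 0.826923 / (24 × 0.0299556) = 3.0852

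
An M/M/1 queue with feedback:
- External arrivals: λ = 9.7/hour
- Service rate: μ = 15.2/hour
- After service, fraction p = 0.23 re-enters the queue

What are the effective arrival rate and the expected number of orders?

Effective arrival rate: λ_eff = λ/(1-p) = 9.7/(1-0.23) = 9.7/0.77 = 12.5974
ρ = λ_eff/μ = 12.5974/15.2 = 0.828776
L = ρ/(1-ρ) = 0.828776/(1-0.828776) = 4.8403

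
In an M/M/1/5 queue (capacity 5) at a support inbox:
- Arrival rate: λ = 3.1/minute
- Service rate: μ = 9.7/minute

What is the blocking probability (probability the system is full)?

ρ = λ/μ = 3.1/9.7 = 0.3196
P₀ = (1-ρ)/(1-ρ^(K+1)) = (1-0.3196)/(1-0.3196^6) = 0.6804/0.9989 = 0.6811
P_K = P₀×ρ^K = 0.6811 × 0.3196^5 = 0.6811 × 0.003335 = 0.002271
Blocking probability = 0.23%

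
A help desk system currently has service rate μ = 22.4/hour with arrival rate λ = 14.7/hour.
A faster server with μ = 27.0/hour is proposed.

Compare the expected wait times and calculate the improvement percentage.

System 1: ρ₁ = 14.7/22.4 = 0.6562, W₁ = 1/(22.4-14.7) = 0.12987
System 2: ρ₂ = 14.7/27.0 = 0.5444, W₂ = 1/(27.0-14.7) = 0.081301
Improvement: (W₁-W₂)/W₁ = (0.12987-0.081301)/0.12987 = 37.40%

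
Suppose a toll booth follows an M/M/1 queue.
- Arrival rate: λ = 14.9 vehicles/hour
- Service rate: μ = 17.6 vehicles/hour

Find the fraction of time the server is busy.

Server utilization: ρ = λ/μ
ρ = 14.9/17.6 = 0.8466
The server is busy 84.66% of the time.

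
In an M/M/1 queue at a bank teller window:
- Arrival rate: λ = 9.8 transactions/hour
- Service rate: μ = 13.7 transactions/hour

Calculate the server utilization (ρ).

Server utilization: ρ = λ/μ
ρ = 9.8/13.7 = 0.7153
The server is busy 71.53% of the time.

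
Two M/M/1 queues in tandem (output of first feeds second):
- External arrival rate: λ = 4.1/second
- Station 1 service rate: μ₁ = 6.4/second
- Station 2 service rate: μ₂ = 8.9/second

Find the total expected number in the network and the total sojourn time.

By Jackson's theorem, each station behaves as independent M/M/1.
Station 1: ρ₁ = 4.1/6.4 = 0.6406, L₁ = ρ₁/(1-ρ₁) = λ/(μ₁-λ) = 4.1/2.30 = 1.7826
Station 2: ρ₂ = 4.1/8.9 = 0.4607, L₂ = ρ₂/(1-ρ₂) = λ/(μ₂-λ) = 4.1/4.80 = 0.8542
Total: L = L₁ + L₂ = 1.7826 + 0.8542 = 2.6368
W = L/λ = 2.6368/4.1 = 0.6431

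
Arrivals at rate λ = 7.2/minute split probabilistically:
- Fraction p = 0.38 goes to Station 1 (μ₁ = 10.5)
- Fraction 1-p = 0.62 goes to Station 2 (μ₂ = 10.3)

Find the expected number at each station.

Effective rates: λ₁ = 7.2×0.38 = 2.736, λ₂ = 7.2×0.62 = 4.464
Station 1: ρ₁ = 2.736/10.5 = 0.2606, L₁ = ρ₁/(1-ρ₁) = 0.2606/(1-0.2606) = 0.3524
Station 2: ρ₂ = 4.464/10.3 = 0.4334, L₂ = ρ₂/(1-ρ₂) = 0.4334/(1-0.4334) = 0.7649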